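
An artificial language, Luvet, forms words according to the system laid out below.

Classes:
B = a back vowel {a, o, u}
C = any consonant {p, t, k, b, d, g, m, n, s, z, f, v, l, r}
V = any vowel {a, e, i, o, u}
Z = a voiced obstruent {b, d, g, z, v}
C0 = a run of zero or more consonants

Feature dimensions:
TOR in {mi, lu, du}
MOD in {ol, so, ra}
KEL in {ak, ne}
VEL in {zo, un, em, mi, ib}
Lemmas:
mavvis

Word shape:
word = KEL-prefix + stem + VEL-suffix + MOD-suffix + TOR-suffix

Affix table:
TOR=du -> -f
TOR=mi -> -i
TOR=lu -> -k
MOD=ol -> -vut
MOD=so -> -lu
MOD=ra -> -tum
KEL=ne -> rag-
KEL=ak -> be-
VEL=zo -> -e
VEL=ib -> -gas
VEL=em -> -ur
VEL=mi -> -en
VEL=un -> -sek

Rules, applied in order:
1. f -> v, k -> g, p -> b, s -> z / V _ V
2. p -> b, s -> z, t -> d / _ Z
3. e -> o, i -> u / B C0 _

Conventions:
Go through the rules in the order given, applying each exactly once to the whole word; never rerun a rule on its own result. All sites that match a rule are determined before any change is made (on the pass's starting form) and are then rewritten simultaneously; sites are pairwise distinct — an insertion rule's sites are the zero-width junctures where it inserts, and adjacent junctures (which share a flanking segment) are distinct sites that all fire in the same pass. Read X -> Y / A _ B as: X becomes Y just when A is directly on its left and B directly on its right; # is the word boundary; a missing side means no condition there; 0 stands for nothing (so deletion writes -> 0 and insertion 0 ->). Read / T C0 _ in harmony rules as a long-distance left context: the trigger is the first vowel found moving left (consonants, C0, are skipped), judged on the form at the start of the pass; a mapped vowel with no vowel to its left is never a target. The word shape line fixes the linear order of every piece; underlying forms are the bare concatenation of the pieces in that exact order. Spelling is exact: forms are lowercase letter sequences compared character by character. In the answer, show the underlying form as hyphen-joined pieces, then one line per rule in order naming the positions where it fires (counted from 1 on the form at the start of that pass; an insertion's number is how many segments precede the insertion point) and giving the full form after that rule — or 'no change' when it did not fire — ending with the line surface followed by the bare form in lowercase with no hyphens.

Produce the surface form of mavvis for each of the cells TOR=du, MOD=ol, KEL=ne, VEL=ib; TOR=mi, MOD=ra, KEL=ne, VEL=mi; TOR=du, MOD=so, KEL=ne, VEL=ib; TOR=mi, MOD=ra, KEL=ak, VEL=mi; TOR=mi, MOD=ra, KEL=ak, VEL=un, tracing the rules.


cell TOR=du, MOD=ol, KEL=ne, VEL=ib:
underlying: rag-mavvis-gas-vut-f
1. f -> v, k -> g, p -> b, s -> z / V _ V: no change
2. p -> b, s -> z, t -> d / _ Z: fires at position(s) 9, 12: ragmavvizgazvutf
3. e -> o, i -> u / B C0 _: fires at position(s) 8: ragmavvuzgazvutf
surface: ragmavvuzgazvutf

cell TOR=mi, MOD=ra, KEL=ne, VEL=mi:
underlying: rag-mavvis-en-tum-i
1. f -> v, k -> g, p -> b, s -> z / V _ V: fires at position(s) 9: ragmavvizentumi
2. p -> b, s -> z, t -> d / _ Z: no change
3. e -> o, i -> u / B C0 _: fires at position(s) 8, 15: ragmavvuzentumu
surface: ragmavvuzentumu

cell TOR=du, MOD=so, KEL=ne, VEL=ib:
underlying: rag-mavvis-gas-lu-f
1. f -> v, k -> g, p -> b, s -> z / V _ V: no change
2. p -> b, s -> z, t -> d / _ Z: fires at position(s) 9: ragmavvizgasluf
3. e -> o, i -> u / B C0 _: fires at position(s) 8: ragmavvuzgasluf
surface: ragmavvuzgasluf

cell TOR=mi, MOD=ra, KEL=ak, VEL=mi:
underlying: be-mavvis-en-tum-i
1. f -> v, k -> g, p -> b, s -> z / V _ V: fires at position(s) 8: bemavvizentumi
2. p -> b, s -> z, t -> d / _ Z: no change
3. e -> o, i -> u / B C0 _: fires at position(s) 7, 14: bemavvuzentumu
surface: bemavvuzentumu

cell TOR=mi, MOD=ra, KEL=ak, VEL=un:
underlying: be-mavvis-sek-tum-i
1. f -> v, k -> g, p -> b, s -> z / V _ V: no change
2. p -> b, s -> z, t -> d / _ Z: no change
3. e -> o, i -> u / B C0 _: fires at position(s) 7, 15: bemavvussektumu
surface: bemavvussektumu


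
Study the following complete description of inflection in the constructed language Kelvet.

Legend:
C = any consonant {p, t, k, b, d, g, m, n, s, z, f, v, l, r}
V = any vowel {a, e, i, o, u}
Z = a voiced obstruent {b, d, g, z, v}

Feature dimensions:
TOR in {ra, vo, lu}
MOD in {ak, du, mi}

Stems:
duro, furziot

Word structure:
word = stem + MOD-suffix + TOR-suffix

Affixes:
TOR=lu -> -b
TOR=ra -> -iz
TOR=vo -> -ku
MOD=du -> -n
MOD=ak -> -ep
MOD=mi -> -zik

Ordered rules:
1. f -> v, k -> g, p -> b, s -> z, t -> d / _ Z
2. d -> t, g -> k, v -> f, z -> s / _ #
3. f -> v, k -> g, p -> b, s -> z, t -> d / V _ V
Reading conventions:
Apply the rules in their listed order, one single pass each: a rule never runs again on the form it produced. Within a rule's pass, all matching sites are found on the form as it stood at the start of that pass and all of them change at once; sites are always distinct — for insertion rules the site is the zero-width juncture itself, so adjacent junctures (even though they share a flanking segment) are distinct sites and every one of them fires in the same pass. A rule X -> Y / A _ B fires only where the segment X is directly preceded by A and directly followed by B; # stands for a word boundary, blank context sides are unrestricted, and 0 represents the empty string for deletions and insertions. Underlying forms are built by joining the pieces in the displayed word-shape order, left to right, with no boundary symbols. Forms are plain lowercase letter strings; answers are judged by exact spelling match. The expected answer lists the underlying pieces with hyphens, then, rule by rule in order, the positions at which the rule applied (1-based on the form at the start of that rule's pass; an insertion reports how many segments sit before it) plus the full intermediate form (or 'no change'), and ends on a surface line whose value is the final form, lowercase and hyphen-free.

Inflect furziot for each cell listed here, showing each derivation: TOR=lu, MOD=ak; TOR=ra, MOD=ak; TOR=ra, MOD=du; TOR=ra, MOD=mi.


cell TOR=lu, MOD=ak:
underlying: furziot-ep-b
1. f -> v, k -> g, p -> b, s -> z, t -> d / _ Z: fires at position(s) 9: furziotebb
2. d -> t, g -> k, v -> f, z -> s / _ #: no change
3. f -> v, k -> g, p -> b, s -> z, t -> d / V _ V: fires at position(s) 7: furziodebb
surface: furziodebb

cell TOR=ra, MOD=ak:
underlying: furziot-ep-iz
1. f -> v, k -> g, p -> b, s -> z, t -> d / _ Z: no change
2. d -> t, g -> k, v -> f, z -> s / _ #: fires at position(s) 11: furziotepis
3. f -> v, k -> g, p -> b, s -> z, t -> d / V _ V: fires at position(s) 7, 9: furziodebis
surface: furziodebis

cell TOR=ra, MOD=du:
underlying: furziot-n-iz
1. f -> v, k -> g, p -> b, s -> z, t -> d / _ Z: no change
2. d -> t, g -> k, v -> f, z -> s / _ #: fires at position(s) 10: furziotnis
3. f -> v, k -> g, p -> b, s -> z, t -> d / V _ V: no change
surface: furziotnis

cell TOR=ra, MOD=mi:
underlying: furziot-zik-iz
1. f -> v, k -> g, p -> b, s -> z, t -> d / _ Z: fires at position(s) 7: furziodzikiz
2. d -> t, g -> k, v -> f, z -> s / _ #: fires at position(s) 12: furziodzikis
3. f -> v, k -> g, p -> b, s -> z, t -> d / V _ V: fires at position(s) 10: furziodzigis
surface: furziodzigis


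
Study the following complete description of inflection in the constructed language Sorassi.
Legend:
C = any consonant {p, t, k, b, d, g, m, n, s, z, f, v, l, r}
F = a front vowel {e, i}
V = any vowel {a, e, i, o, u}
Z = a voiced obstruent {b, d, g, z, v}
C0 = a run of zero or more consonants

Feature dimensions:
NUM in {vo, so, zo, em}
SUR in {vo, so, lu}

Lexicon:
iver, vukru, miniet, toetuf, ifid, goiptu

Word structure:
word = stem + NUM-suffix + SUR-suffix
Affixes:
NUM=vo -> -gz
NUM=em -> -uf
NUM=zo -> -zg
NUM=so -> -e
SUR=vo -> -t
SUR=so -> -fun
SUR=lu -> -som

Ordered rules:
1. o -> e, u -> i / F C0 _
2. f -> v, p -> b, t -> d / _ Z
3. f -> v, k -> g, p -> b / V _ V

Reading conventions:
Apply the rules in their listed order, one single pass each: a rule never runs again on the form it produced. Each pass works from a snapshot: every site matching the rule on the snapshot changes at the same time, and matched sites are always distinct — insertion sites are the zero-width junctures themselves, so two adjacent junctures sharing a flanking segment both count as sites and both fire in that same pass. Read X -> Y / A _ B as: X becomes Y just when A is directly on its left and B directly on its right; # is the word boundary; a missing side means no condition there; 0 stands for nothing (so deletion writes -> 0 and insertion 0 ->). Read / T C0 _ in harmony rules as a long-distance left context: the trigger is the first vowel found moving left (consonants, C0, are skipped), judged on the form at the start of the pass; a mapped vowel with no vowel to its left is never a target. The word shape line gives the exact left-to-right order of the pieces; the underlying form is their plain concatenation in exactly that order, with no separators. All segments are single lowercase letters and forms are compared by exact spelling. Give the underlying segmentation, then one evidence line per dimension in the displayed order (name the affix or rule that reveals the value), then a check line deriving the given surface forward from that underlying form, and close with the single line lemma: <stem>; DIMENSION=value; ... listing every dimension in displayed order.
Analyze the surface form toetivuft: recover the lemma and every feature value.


underlying: toetuf-uf-t
NUM=em - signalled by the affix -uf
SUR=vo - signalled by the affix -t
check: toetufuft -> toetifuft -> toetifuft -> toetivuft
lemma: toetuf; NUM=em; SUR=vo


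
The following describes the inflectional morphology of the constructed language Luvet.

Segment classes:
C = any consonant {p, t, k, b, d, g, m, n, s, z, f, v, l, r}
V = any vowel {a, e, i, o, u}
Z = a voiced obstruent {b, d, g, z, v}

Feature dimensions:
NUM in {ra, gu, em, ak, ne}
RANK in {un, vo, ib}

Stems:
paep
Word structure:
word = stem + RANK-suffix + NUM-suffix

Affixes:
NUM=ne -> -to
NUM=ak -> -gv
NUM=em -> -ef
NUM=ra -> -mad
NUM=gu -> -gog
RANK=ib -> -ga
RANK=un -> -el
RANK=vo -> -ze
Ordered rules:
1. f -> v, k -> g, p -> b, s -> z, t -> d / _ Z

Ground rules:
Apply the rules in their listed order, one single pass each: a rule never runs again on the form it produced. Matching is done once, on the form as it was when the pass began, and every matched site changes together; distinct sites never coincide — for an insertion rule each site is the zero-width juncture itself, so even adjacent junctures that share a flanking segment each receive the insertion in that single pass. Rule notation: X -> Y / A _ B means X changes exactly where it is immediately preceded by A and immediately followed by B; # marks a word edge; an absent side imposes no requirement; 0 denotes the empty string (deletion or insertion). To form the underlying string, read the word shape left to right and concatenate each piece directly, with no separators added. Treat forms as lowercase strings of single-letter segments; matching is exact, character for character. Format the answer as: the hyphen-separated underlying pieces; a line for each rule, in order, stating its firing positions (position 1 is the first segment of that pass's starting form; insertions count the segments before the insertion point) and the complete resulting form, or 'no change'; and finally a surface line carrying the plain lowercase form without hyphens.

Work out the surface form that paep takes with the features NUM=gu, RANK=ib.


underlying: paep-ga-gog
1. f -> v, k -> g, p -> b, s -> z, t -> d / _ Z: fires at position(s) 4: paebgagog
surface: paebgagog


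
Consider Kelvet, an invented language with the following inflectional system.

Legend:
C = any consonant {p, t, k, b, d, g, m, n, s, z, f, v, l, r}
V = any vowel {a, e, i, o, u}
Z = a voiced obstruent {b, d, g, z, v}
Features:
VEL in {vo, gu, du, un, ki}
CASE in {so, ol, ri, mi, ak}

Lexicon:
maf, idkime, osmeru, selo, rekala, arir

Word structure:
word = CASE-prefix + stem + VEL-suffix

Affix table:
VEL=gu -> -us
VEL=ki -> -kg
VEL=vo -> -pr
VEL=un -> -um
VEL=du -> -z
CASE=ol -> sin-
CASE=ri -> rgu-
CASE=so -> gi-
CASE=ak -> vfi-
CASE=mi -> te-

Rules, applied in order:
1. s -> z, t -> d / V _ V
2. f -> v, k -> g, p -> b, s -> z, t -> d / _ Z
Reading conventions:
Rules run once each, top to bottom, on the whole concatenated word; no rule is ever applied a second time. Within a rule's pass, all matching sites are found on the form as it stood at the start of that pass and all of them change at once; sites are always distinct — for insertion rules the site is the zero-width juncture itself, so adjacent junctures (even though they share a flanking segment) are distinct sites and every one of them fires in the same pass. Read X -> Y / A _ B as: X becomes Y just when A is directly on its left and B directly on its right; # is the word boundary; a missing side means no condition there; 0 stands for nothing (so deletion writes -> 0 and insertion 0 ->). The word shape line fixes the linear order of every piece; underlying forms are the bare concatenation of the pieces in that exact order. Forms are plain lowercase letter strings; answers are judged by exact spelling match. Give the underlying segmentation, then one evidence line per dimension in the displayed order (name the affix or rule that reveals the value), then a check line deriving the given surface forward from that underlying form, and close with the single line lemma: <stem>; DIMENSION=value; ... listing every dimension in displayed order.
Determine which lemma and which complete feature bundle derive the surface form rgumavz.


underlying: rgu-maf-z
VEL=du - signalled by the affix -z
CASE=ri - signalled by the affix rgu-
check: rgumafz -> rgumafz -> rgumavz
lemma: maf; VEL=du; CASE=ri


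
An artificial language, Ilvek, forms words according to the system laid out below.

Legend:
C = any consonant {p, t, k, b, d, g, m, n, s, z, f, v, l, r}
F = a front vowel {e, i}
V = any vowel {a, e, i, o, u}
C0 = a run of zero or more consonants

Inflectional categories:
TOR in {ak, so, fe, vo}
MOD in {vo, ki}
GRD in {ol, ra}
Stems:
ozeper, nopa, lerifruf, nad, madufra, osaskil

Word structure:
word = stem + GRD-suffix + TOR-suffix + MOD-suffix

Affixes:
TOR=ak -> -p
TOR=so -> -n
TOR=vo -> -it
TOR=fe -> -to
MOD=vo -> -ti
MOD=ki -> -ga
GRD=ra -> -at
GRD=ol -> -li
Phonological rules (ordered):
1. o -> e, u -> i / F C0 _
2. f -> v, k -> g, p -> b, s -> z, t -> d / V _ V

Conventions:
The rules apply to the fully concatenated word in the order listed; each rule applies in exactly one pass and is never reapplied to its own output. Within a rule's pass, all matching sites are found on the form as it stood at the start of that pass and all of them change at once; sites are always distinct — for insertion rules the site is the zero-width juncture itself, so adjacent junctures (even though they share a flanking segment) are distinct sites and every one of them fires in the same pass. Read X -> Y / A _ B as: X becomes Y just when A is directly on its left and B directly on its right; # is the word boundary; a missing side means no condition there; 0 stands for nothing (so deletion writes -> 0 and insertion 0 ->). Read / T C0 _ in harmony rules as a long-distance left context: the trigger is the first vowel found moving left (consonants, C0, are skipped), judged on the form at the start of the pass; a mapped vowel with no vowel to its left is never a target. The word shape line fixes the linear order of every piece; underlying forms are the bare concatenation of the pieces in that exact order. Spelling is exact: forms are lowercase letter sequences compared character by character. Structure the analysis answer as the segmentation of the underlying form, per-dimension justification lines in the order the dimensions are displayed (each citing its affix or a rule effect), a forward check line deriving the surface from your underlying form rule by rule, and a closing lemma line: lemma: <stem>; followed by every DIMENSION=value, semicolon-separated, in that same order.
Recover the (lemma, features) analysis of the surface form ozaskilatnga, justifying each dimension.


underlying: osaskil-at-n-ga
TOR=so - signalled by the affix -n
MOD=ki - signalled by the affix -ga
GRD=ra - signalled by the affix -at
check: osaskilatnga -> osaskilatnga -> ozaskilatnga
lemma: osaskil; TOR=so; MOD=ki; GRD=ra


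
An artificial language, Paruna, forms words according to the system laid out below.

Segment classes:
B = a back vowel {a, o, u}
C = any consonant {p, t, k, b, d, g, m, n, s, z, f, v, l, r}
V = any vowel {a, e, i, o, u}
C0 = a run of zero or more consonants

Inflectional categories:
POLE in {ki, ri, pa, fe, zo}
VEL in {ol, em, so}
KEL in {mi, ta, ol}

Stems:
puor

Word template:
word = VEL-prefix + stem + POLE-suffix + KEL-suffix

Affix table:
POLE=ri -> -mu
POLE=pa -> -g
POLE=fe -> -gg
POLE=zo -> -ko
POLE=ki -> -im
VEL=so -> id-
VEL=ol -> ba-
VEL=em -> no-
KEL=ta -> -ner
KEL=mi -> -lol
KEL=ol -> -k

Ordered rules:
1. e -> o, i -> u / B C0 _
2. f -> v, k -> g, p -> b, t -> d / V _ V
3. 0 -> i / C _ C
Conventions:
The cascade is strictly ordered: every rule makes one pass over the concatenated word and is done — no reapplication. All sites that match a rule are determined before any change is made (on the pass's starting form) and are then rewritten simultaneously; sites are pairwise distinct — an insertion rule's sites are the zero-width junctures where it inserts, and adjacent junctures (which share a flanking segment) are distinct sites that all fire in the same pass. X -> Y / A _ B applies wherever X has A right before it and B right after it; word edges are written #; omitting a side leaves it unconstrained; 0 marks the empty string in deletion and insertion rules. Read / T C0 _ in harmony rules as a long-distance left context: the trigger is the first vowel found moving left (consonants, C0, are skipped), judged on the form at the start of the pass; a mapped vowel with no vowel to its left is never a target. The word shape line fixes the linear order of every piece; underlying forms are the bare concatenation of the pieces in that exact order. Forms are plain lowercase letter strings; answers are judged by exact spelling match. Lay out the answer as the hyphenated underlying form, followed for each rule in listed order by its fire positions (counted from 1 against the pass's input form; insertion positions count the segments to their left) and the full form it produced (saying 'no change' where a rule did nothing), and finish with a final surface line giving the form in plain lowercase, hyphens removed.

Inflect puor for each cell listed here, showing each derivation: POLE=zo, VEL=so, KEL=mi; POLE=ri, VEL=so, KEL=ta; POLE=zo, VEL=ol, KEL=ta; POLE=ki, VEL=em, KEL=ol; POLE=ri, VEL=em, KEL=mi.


cell POLE=zo, VEL=so, KEL=mi:
underlying: id-puor-ko-lol
1. e -> o, i -> u / B C0 _: no change
2. f -> v, k -> g, p -> b, t -> d / V _ V: no change
3. 0 -> i / C _ C: inserts after position(s) 2, 6: idipuorikolol
surface: idipuorikolol

cell POLE=ri, VEL=so, KEL=ta:
underlying: id-puor-mu-ner
1. e -> o, i -> u / B C0 _: fires at position(s) 10: idpuormunor
2. f -> v, k -> g, p -> b, t -> d / V _ V: no change
3. 0 -> i / C _ C: inserts after position(s) 2, 6: idipuorimunor
surface: idipuorimunor

cell POLE=zo, VEL=ol, KEL=ta:
underlying: ba-puor-ko-ner
1. e -> o, i -> u / B C0 _: fires at position(s) 10: bapuorkonor
2. f -> v, k -> g, p -> b, t -> d / V _ V: fires at position(s) 3: babuorkonor
3. 0 -> i / C _ C: inserts after position(s) 6: babuorikonor
surface: babuorikonor

cell POLE=ki, VEL=em, KEL=ol:
underlying: no-puor-im-k
1. e -> o, i -> u / B C0 _: fires at position(s) 7: nopuorumk
2. f -> v, k -> g, p -> b, t -> d / V _ V: fires at position(s) 3: nobuorumk
3. 0 -> i / C _ C: inserts after position(s) 8: nobuorumik
surface: nobuorumik

cell POLE=ri, VEL=em, KEL=mi:
underlying: no-puor-mu-lol
1. e -> o, i -> u / B C0 _: no change
2. f -> v, k -> g, p -> b, t -> d / V _ V: fires at position(s) 3: nobuormulol
3. 0 -> i / C _ C: inserts after position(s) 6: nobuorimulol
surface: nobuorimulol


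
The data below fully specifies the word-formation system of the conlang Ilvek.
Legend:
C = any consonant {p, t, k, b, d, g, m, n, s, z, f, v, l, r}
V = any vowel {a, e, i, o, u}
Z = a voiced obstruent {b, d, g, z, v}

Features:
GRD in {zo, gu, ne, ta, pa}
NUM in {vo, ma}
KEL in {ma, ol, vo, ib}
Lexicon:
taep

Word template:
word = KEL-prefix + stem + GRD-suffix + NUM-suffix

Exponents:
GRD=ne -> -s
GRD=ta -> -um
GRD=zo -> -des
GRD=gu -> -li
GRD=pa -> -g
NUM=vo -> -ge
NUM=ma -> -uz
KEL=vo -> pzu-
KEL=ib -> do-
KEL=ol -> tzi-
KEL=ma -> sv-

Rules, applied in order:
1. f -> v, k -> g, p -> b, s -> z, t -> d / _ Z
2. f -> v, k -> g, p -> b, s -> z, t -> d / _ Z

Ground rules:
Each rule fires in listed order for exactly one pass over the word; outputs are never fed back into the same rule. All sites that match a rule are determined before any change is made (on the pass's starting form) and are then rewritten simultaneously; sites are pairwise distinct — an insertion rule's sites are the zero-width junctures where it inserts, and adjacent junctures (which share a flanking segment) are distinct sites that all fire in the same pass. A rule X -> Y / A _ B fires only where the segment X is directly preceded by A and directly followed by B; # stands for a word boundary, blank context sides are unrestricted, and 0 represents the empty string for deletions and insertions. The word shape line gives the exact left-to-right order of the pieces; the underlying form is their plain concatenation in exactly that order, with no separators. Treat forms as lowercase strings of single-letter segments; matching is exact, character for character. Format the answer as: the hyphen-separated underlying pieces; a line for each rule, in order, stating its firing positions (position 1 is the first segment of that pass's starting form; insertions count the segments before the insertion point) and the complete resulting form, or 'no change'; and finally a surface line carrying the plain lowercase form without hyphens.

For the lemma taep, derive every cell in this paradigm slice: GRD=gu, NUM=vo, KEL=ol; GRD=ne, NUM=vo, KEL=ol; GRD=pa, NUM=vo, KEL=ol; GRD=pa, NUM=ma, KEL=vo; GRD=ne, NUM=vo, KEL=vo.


cell GRD=gu, NUM=vo, KEL=ol:
underlying: tzi-taep-li-ge
1. f -> v, k -> g, p -> b, s -> z, t -> d / _ Z: fires at position(s) 1: dzitaeplige
2. f -> v, k -> g, p -> b, s -> z, t -> d / _ Z: no change
surface: dzitaeplige

cell GRD=ne, NUM=vo, KEL=ol:
underlying: tzi-taep-s-ge
1. f -> v, k -> g, p -> b, s -> z, t -> d / _ Z: fires at position(s) 1, 8: dzitaepzge
2. f -> v, k -> g, p -> b, s -> z, t -> d / _ Z: fires at position(s) 7: dzitaebzge
surface: dzitaebzge

cell GRD=pa, NUM=vo, KEL=ol:
underlying: tzi-taep-g-ge
1. f -> v, k -> g, p -> b, s -> z, t -> d / _ Z: fires at position(s) 1, 7: dzitaebgge
2. f -> v, k -> g, p -> b, s -> z, t -> d / _ Z: no change
surface: dzitaebgge

cell GRD=pa, NUM=ma, KEL=vo:
underlying: pzu-taep-g-uz
1. f -> v, k -> g, p -> b, s -> z, t -> d / _ Z: fires at position(s) 1, 7: bzutaebguz
2. f -> v, k -> g, p -> b, s -> z, t -> d / _ Z: no change
surface: bzutaebguz

cell GRD=ne, NUM=vo, KEL=vo:
underlying: pzu-taep-s-ge
1. f -> v, k -> g, p -> b, s -> z, t -> d / _ Z: fires at position(s) 1, 8: bzutaepzge
2. f -> v, k -> g, p -> b, s -> z, t -> d / _ Z: fires at position(s) 7: bzutaebzge
surface: bzutaebzge


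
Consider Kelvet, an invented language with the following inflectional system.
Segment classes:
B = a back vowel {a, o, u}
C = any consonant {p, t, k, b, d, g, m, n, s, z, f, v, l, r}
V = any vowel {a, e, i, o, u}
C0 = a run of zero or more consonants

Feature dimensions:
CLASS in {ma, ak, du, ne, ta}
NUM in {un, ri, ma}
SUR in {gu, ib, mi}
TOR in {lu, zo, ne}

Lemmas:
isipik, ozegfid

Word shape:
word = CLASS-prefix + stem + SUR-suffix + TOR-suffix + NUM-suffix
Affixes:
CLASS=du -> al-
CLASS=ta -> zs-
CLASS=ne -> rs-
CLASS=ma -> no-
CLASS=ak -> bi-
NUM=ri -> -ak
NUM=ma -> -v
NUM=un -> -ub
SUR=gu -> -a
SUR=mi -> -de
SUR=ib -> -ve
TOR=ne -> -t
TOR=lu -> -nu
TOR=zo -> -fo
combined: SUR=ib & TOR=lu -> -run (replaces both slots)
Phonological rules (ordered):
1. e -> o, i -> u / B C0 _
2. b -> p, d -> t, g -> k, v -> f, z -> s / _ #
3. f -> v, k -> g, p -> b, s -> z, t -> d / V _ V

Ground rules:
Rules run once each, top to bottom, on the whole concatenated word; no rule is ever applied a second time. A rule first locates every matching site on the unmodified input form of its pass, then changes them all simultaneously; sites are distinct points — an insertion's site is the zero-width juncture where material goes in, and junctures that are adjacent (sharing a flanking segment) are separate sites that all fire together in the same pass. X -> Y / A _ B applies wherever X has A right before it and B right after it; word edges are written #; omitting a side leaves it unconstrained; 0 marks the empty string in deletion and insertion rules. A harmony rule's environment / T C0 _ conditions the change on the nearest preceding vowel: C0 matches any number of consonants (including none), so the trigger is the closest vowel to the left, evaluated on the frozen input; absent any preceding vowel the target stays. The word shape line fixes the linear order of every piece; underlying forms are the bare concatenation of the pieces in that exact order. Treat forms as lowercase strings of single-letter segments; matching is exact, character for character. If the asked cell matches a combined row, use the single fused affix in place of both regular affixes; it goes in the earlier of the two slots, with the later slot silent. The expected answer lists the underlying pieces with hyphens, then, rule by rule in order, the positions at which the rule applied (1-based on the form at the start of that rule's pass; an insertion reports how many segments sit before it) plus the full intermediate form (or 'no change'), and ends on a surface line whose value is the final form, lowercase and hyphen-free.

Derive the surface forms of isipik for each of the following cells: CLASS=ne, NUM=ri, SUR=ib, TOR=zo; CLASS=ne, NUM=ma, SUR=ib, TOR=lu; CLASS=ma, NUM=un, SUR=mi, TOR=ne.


cell CLASS=ne, NUM=ri, SUR=ib, TOR=zo:
underlying: rs-isipik-ve-fo-ak
1. e -> o, i -> u / B C0 _: no change
2. b -> p, d -> t, g -> k, v -> f, z -> s / _ #: no change
3. f -> v, k -> g, p -> b, s -> z, t -> d / V _ V: fires at position(s) 4, 6, 11: rsizibikvevoak
surface: rsizibikvevoak

cell CLASS=ne, NUM=ma, SUR=ib, TOR=lu:
underlying: rs-isipik-run-v
1. e -> o, i -> u / B C0 _: no change
2. b -> p, d -> t, g -> k, v -> f, z -> s / _ #: fires at position(s) 12: rsisipikrunf
3. f -> v, k -> g, p -> b, s -> z, t -> d / V _ V: fires at position(s) 4, 6: rsizibikrunf
surface: rsizibikrunf

cell CLASS=ma, NUM=un, SUR=mi, TOR=ne:
underlying: no-isipik-de-t-ub
1. e -> o, i -> u / B C0 _: fires at position(s) 3: nousipikdetub
2. b -> p, d -> t, g -> k, v -> f, z -> s / _ #: fires at position(s) 13: nousipikdetup
3. f -> v, k -> g, p -> b, s -> z, t -> d / V _ V: fires at position(s) 4, 6, 11: nouzibikdedup
surface: nouzibikdedup


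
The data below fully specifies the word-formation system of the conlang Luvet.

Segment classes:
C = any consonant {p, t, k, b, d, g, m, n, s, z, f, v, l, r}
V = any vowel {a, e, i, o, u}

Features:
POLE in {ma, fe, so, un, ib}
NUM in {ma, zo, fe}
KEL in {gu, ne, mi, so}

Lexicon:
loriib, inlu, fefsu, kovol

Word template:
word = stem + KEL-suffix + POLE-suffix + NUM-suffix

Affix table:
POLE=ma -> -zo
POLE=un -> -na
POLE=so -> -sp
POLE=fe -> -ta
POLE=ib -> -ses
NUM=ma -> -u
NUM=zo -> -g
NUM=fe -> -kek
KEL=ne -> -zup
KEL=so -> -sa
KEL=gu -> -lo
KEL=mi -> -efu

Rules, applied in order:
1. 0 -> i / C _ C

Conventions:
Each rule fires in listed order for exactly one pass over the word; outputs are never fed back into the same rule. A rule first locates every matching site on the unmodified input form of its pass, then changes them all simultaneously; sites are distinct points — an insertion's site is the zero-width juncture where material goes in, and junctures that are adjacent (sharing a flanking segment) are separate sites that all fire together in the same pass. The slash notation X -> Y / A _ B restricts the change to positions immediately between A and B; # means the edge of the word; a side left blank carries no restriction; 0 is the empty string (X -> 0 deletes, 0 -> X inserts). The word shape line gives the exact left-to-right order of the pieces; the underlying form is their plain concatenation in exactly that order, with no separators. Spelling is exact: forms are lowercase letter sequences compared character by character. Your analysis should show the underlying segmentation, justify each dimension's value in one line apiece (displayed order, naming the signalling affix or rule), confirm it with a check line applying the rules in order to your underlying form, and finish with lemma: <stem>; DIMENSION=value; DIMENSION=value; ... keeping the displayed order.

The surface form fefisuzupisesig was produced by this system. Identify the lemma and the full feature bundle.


underlying: fefsu-zup-ses-g
POLE=ib - signalled by the affix -ses
NUM=zo - signalled by the affix -g
KEL=ne - signalled by the affix -zup
check: fefsuzupsesg -> fefisuzupisesig
lemma: fefsu; POLE=ib; NUM=zo; KEL=ne


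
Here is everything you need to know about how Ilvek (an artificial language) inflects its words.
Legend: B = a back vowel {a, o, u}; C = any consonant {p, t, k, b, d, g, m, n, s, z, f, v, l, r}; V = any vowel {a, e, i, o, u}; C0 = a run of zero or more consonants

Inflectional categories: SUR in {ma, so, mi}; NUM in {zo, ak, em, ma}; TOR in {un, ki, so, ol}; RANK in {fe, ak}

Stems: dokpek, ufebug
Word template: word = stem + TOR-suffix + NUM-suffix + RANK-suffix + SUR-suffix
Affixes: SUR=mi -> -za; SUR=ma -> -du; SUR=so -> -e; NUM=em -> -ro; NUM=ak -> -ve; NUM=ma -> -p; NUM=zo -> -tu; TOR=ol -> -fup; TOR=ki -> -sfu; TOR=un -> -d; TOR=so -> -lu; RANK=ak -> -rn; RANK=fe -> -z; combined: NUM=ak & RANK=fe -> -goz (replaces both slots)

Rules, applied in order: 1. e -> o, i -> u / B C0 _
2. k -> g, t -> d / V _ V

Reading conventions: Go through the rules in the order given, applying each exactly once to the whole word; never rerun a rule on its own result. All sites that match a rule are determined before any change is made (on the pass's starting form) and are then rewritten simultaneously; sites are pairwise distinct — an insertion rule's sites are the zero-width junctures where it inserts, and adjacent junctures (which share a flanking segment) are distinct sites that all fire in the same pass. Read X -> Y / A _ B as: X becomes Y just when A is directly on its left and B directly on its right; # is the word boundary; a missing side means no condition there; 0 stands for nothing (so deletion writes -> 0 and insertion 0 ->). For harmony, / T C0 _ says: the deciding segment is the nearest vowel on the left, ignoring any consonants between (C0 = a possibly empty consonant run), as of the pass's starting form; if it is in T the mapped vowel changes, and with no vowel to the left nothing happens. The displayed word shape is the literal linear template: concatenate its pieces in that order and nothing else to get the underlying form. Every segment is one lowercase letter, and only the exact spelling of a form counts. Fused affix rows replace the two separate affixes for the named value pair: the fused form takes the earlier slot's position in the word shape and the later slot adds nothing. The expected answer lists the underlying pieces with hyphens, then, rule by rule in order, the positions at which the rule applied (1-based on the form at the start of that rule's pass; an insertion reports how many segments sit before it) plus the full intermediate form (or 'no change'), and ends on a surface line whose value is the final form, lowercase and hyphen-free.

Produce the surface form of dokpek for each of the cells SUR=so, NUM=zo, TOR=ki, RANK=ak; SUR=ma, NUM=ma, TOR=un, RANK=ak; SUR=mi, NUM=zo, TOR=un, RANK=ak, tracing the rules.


cell SUR=so, NUM=zo, TOR=ki, RANK=ak:
underlying: dokpek-sfu-tu-rn-e
1. e -> o, i -> u / B C0 _: fires at position(s) 5, 14: dokpoksfuturno
2. k -> g, t -> d / V _ V: fires at position(s) 10: dokpoksfudurno
surface: dokpoksfudurno

cell SUR=ma, NUM=ma, TOR=un, RANK=ak:
underlying: dokpek-d-p-rn-du
1. e -> o, i -> u / B C0 _: fires at position(s) 5: dokpokdprndu
2. k -> g, t -> d / V _ V: no change
surface: dokpokdprndu

cell SUR=mi, NUM=zo, TOR=un, RANK=ak:
underlying: dokpek-d-tu-rn-za
1. e -> o, i -> u / B C0 _: fires at position(s) 5: dokpokdturnza
2. k -> g, t -> d / V _ V: no change
surface: dokpokdturnza


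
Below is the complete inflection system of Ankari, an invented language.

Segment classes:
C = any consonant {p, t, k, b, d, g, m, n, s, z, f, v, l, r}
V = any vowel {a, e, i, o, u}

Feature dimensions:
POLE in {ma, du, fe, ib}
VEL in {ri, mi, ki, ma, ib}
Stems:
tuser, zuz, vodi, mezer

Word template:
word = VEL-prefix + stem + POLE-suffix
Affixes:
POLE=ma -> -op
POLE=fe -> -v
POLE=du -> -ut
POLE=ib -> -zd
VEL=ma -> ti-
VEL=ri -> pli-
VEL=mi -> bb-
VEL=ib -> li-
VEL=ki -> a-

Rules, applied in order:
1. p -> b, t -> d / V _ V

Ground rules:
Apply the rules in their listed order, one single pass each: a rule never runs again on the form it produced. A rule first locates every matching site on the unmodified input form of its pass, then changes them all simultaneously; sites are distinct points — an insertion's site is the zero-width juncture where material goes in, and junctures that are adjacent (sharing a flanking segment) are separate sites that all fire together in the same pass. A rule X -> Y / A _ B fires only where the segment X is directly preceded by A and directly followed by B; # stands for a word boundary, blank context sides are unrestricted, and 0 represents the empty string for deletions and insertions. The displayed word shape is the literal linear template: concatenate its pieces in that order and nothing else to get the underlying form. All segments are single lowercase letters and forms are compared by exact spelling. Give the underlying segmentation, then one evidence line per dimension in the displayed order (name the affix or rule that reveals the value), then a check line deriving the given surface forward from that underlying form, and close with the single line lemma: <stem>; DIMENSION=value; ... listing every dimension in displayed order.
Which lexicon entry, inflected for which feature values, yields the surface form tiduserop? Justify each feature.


underlying: ti-tuser-op
POLE=ma - signalled by the affix -op
VEL=ma - signalled by the affix ti-
check: tituserop -> tiduserop
lemma: tuser; POLE=ma; VEL=ma


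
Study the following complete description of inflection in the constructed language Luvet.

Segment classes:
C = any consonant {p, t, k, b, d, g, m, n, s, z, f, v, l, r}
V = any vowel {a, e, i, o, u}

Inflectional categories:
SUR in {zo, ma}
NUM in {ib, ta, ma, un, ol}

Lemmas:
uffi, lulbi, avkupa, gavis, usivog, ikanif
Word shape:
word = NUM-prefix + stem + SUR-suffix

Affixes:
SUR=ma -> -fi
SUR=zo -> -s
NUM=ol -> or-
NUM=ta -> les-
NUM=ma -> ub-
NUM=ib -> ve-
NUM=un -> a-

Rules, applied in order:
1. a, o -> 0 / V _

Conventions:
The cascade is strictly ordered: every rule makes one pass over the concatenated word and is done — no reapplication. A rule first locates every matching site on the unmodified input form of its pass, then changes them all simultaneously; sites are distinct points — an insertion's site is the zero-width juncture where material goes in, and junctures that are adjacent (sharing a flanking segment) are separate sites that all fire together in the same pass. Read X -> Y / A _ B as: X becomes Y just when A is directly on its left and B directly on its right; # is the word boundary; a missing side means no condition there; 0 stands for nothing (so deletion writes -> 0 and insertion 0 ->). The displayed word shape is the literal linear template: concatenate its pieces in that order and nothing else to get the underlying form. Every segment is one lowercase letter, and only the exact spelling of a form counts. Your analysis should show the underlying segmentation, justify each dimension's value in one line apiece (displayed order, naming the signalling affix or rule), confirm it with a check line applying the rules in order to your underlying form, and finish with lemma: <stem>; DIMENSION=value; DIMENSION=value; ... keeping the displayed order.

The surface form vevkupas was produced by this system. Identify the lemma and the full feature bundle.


underlying: ve-avkupa-s
SUR=zo - signalled by the affix -s
NUM=ib - signalled by the affix ve-
check: veavkupas -> vevkupas
lemma: avkupa; SUR=zo; NUM=ib


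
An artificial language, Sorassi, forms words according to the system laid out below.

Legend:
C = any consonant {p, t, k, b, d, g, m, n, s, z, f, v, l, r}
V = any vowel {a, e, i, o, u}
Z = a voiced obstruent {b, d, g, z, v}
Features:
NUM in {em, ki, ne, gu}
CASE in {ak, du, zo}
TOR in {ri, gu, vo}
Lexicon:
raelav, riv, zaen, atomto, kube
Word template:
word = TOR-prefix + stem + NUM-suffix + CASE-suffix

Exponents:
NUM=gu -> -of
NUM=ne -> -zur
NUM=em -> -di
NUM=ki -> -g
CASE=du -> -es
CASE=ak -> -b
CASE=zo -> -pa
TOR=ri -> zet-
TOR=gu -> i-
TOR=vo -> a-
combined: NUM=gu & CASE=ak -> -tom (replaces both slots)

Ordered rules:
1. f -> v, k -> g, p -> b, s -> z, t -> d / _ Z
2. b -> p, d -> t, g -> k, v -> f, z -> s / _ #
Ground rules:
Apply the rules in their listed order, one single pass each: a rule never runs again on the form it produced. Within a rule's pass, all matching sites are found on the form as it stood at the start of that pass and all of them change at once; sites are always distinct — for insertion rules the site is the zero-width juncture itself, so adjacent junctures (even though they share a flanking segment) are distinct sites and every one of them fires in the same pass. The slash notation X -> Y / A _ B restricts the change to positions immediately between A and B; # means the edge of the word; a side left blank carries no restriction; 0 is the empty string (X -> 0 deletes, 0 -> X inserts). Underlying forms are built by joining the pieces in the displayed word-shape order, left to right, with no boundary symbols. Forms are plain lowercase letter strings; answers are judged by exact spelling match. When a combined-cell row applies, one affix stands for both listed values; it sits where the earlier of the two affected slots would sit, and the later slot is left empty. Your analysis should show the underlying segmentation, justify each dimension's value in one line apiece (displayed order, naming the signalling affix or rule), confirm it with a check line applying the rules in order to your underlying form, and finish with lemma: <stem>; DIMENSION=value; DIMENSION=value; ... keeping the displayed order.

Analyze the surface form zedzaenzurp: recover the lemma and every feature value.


underlying: zet-zaen-zur-b
NUM=ne - signalled by the affix -zur
CASE=ak - signalled by the affix -b
TOR=ri - signalled by the affix zet-
check: zetzaenzurb -> zedzaenzurb -> zedzaenzurp
lemma: zaen; NUM=ne; CASE=ak; TOR=ri


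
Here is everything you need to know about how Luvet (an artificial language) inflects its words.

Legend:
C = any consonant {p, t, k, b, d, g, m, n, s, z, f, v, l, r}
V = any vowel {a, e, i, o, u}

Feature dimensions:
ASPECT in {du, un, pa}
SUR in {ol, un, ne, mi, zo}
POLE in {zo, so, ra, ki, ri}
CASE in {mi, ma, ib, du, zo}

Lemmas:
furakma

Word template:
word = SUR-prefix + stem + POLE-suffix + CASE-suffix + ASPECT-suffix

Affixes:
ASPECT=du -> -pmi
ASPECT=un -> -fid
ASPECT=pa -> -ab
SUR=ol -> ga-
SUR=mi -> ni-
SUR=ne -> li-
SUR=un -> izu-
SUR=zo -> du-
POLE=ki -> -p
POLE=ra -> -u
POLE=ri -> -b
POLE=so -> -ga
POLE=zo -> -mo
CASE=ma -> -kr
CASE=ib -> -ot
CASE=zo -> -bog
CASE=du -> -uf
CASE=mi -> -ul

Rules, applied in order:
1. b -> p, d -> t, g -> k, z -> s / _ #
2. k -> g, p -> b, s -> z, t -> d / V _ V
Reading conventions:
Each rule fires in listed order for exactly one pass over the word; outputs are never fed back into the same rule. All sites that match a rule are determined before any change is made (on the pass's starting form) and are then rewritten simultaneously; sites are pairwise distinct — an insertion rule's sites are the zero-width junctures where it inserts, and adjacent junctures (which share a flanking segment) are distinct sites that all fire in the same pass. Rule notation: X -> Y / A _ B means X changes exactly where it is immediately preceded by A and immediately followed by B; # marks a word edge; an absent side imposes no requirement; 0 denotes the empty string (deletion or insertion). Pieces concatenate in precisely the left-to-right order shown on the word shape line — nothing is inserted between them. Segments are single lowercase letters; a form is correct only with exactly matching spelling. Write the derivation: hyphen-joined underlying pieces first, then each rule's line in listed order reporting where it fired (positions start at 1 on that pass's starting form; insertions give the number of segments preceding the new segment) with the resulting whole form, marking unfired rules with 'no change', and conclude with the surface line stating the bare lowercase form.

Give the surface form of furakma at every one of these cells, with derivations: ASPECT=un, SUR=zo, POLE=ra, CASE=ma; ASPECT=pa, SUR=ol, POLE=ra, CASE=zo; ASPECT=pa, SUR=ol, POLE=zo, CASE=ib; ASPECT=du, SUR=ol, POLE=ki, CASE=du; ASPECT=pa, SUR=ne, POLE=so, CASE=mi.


cell ASPECT=un, SUR=zo, POLE=ra, CASE=ma:
underlying: du-furakma-u-kr-fid
1. b -> p, d -> t, g -> k, z -> s / _ #: fires at position(s) 15: dufurakmaukrfit
2. k -> g, p -> b, s -> z, t -> d / V _ V: no change
surface: dufurakmaukrfit

cell ASPECT=pa, SUR=ol, POLE=ra, CASE=zo:
underlying: ga-furakma-u-bog-ab
1. b -> p, d -> t, g -> k, z -> s / _ #: fires at position(s) 15: gafurakmaubogap
2. k -> g, p -> b, s -> z, t -> d / V _ V: no change
surface: gafurakmaubogap

cell ASPECT=pa, SUR=ol, POLE=zo, CASE=ib:
underlying: ga-furakma-mo-ot-ab
1. b -> p, d -> t, g -> k, z -> s / _ #: fires at position(s) 15: gafurakmamootap
2. k -> g, p -> b, s -> z, t -> d / V _ V: fires at position(s) 13: gafurakmamoodap
surface: gafurakmamoodap

cell ASPECT=du, SUR=ol, POLE=ki, CASE=du:
underlying: ga-furakma-p-uf-pmi
1. b -> p, d -> t, g -> k, z -> s / _ #: no change
2. k -> g, p -> b, s -> z, t -> d / V _ V: fires at position(s) 10: gafurakmabufpmi
surface: gafurakmabufpmi

cell ASPECT=pa, SUR=ne, POLE=so, CASE=mi:
underlying: li-furakma-ga-ul-ab
1. b -> p, d -> t, g -> k, z -> s / _ #: fires at position(s) 15: lifurakmagaulap
2. k -> g, p -> b, s -> z, t -> d / V _ V: no change
surface: lifurakmagaulap
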